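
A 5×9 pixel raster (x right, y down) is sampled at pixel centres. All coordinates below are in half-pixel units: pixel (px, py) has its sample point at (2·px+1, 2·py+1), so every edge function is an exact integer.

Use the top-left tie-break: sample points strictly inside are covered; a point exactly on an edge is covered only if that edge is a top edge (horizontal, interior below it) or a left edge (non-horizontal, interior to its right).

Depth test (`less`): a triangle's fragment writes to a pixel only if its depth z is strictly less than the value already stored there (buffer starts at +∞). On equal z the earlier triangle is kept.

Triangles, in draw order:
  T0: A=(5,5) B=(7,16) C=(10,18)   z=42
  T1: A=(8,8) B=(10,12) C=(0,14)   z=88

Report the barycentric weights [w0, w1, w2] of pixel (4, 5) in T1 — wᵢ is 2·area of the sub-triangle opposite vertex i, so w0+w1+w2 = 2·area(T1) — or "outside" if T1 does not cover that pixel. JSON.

T0:
  2·area = 29  (B↔C swapped to make it positive)
  edge (5, 5)→(10, 18): d=(5,13) right/bottom  bias=-1
  edge (10, 18)→(7, 16): d=(-3,-2) top-left  bias=+0
  edge (7, 16)→(5, 5): d=(-2,-11) top-left  bias=+0
    (2,2)@(5, 5): e=[0,29,0] → ·  [on edge]
    (3,5)@(7, 11): e=[4,15,10] → █
    (4,5)@(9, 11): e=[-22,19,32] → ·
    (3,6)@(7, 13): e=[14,9,6] → █
    (4,6)@(9, 13): e=[-12,13,28] → ·
    (3,7)@(7, 15): e=[24,3,2] → █
    (4,7)@(9, 15): e=[-2,7,24] → ·
    (3,8)@(7, 17): e=[34,-3,-2] → ·
    (4,8)@(9, 17): e=[8,1,20] → █
  covered (4 px):
    · · · · ·
    · · · · ·
    · · · · ·
    · · · · ·
    · · · · ·
    · · · █ ·
    · · · █ ·
    · · · █ ·
    · · · · █
T1:
  2·area = 44
  edge (8, 8)→(10, 12): d=(2,4) right/bottom  bias=-1
  edge (10, 12)→(0, 14): d=(-10,2) right/bottom  bias=-1
  edge (0, 14)→(8, 8): d=(8,-6) top-left  bias=+0
    (3,4)@(7, 9): e=[6,36,2] → █
    (4,4)@(9, 9): e=[-2,32,14] → ·
    (2,5)@(5, 11): e=[18,20,6] → █
    (4,5)@(9, 11): e=[2,12,30] → █
    (1,6)@(3, 13): e=[30,4,10] → █
    (2,6)@(5, 13): e=[22,0,22] → ·  [on edge]
    (3,6)@(7, 13): e=[14,-4,34] → ·
    (4,6)@(9, 13): e=[6,-8,46] → ·
    (1,7)@(3, 15): e=[34,-16,26] → ·
  covered (5 px):
    · · · · ·
    · · · · ·
    · · · · ·
    · · · · ·
    · · · █ ·
    · · █ █ █
    · █ · · ·
    · · · · ·
    · · · · ·

Final: [12,30,2]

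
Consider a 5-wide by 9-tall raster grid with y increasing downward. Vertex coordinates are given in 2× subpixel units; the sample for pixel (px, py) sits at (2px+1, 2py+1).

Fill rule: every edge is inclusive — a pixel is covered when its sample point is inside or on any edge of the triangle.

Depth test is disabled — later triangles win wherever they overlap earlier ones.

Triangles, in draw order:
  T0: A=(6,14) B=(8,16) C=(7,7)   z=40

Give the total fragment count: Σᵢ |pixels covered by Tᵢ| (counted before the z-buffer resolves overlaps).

T0:
  2·area = 16  (B↔C swapped to make it positive)
  edge (6, 14)→(7, 7): d=(1,-7) inclusive
  edge (7, 7)→(8, 16): d=(1,9) inclusive
  edge (8, 16)→(6, 14): d=(-2,-2) inclusive
    (3,3)@(7, 7): e=[0,0,16] → █  [on edge]
    (4,3)@(9, 7): e=[14,-18,20] → ·
    (0,4)@(1, 9): e=[-40,56,0] → ·  [on edge]
    (3,4)@(7, 9): e=[2,2,12] → █
    (4,4)@(9, 9): e=[16,-16,16] → ·
    (1,5)@(3, 11): e=[-24,40,0] → ·  [on edge]
    (3,5)@(7, 11): e=[4,4,8] → █
    (4,5)@(9, 11): e=[18,-14,12] → ·
    (2,6)@(5, 13): e=[-8,24,0] → ·  [on edge]
    (3,6)@(7, 13): e=[6,6,4] → █
    (4,6)@(9, 13): e=[20,-12,8] → ·
    (3,7)@(7, 15): e=[8,8,0] → █  [on edge]
    (4,8)@(9, 17): e=[24,-8,0] → ·  [on edge]
  covered (5 px):
    · · · · ·
    · · · · ·
    · · · · ·
    · · · █ ·
    · · · █ ·
    · · · █ ·
    · · · █ ·
    · · · █ ·
    · · · · ·

Result: 5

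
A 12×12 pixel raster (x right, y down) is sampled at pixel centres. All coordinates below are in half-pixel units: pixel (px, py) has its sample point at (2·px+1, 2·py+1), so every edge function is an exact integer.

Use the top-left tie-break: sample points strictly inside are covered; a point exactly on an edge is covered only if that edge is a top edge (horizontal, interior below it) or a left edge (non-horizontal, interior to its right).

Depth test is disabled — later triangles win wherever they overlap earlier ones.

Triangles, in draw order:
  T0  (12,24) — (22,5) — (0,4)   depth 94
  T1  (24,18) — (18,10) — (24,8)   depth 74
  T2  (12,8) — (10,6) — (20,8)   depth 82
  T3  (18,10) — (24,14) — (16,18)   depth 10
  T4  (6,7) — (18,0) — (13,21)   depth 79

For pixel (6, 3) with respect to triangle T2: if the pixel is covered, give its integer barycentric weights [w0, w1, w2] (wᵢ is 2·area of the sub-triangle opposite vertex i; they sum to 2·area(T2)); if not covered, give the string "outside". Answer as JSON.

T0:
  2·area = 428  (B↔C swapped to make it positive)
  edge (12, 24)→(0, 4): d=(-12,-20) top-left  bias=+0
  edge (0, 4)→(22, 5): d=(22,1) right/bottom  bias=-1
  edge (22, 5)→(12, 24): d=(-10,19) right/bottom  bias=-1
    (0,2)@(1, 5): e=[8,21,399] → #
    (1,2)@(3, 5): e=[48,19,361] → #
    (2,2)@(5, 5): e=[88,17,323] → #
    (3,2)@(7, 5): e=[128,15,285] → #
    (4,2)@(9, 5): e=[168,13,247] → #
    (5,2)@(11, 5): e=[208,11,209] → #
    (6,2)@(13, 5): e=[248,9,171] → #
    (7,2)@(15, 5): e=[288,7,133] → #
    (8,2)@(17, 5): e=[328,5,95] → #
    (9,2)@(19, 5): e=[368,3,57] → #
    (10,2)@(21, 5): e=[408,1,19] → #
    (11,2)@(23, 5): e=[448,-1,-19] → ·
    (1,4)@(3, 9): e=[0,107,321] → #  [on edge]
    (4,9)@(9, 19): e=[0,321,107] → #  [on edge]
  covered (56 px):
    · · · · · · · · · · · ·
    · · · · · · · · · · · ·
    # # # # # # # # # # # ·
    · # # # # # # # # # · ·
    · # # # # # # # # # · ·
    · · # # # # # # # · · ·
    · · · # # # # # # · · ·
    · · · # # # # # · · · ·
    · · · · # # # # · · · ·
    · · · · # # # · · · · ·
    · · · · · # # · · · · ·
    · · · · · · · · · · · ·
T1:
  2·area = 60
  edge (24, 18)→(18, 10): d=(-6,-8) top-left  bias=+0
  edge (18, 10)→(24, 8): d=(6,-2) top-left  bias=+0
  edge (24, 8)→(24, 18): d=(0,10) right/bottom  bias=-1
    (10,4)@(21, 9): e=[30,0,30] → #  [on edge]
    (11,4)@(23, 9): e=[46,4,10] → #
    (7,5)@(15, 11): e=[-30,0,90] → ·  [on edge]
    (9,5)@(19, 11): e=[2,8,50] → #
    (4,6)@(9, 13): e=[-90,0,150] → ·  [on edge]
    (9,6)@(19, 13): e=[-10,20,50] → ·
    (10,6)@(21, 13): e=[6,24,30] → #
    (1,7)@(3, 15): e=[-150,0,210] → ·  [on edge]
    (10,7)@(21, 15): e=[-6,36,30] → ·
    (11,7)@(23, 15): e=[10,40,10] → #
    (11,8)@(23, 17): e=[-2,52,10] → ·
  covered (8 px):
    · · · · · · · · · · · ·
    · · · · · · · · · · · ·
    · · · · · · · · · · · ·
    · · · · · · · · · · · ·
    · · · · · · · · · · # #
    · · · · · · · · · # # #
    · · · · · · · · · · # #
    · · · · · · · · · · · #
    · · · · · · · · · · · ·
    · · · · · · · · · · · ·
    · · · · · · · · · · · ·
    · · · · · · · · · · · ·
T2:
  2·area = 16
  edge (12, 8)→(10, 6): d=(-2,-2) top-left  bias=+0
  edge (10, 6)→(20, 8): d=(10,2) right/bottom  bias=-1
  edge (20, 8)→(12, 8): d=(-8,0) right/bottom  bias=-1
    (2,0)@(5, 1): e=[0,-40,56] → ·  [on edge]
    (3,1)@(7, 3): e=[0,-24,40] → ·  [on edge]
    (2,2)@(5, 5): e=[-8,0,24] → ·  [on edge]
    (4,2)@(9, 5): e=[0,-8,24] → ·  [on edge]
    (5,3)@(11, 7): e=[0,8,8] → #  [on edge]
    (6,3)@(13, 7): e=[4,4,8] → #
    (7,3)@(15, 7): e=[8,0,8] → ·  [on edge]
    (5,4)@(11, 9): e=[-4,28,-8] → ·
    (6,4)@(13, 9): e=[0,24,-8] → ·  [on edge]
    (7,5)@(15, 11): e=[0,40,-24] → ·  [on edge]
    (8,6)@(17, 13): e=[0,56,-40] → ·  [on edge]
    (9,7)@(19, 15): e=[0,72,-56] → ·  [on edge]
    (10,8)@(21, 17): e=[0,88,-72] → ·  [on edge]
    (11,9)@(23, 19): e=[0,104,-88] → ·  [on edge]
  covered (2 px):
    · · · · · · · · · · · ·
    · · · · · · · · · · · ·
    · · · · · · · · · · · ·
    · · · · · # # · · · · ·
    · · · · · · · · · · · ·
    · · · · · · · · · · · ·
    · · · · · · · · · · · ·
    · · · · · · · · · · · ·
    · · · · · · · · · · · ·
    · · · · · · · · · · · ·
    · · · · · · · · · · · ·
    · · · · · · · · · · · ·
T3:
  2·area = 56
  edge (18, 10)→(24, 14): d=(6,4) right/bottom  bias=-1
  edge (24, 14)→(16, 18): d=(-8,4) right/bottom  bias=-1
  edge (16, 18)→(18, 10): d=(2,-8) top-left  bias=+0
    (9,5)@(19, 11): e=[2,44,10] → #
    (10,5)@(21, 11): e=[-6,36,26] → ·
    (9,6)@(19, 13): e=[14,28,14] → #
    (10,6)@(21, 13): e=[6,20,30] → #
    (11,6)@(23, 13): e=[-2,12,46] → ·
    (8,7)@(17, 15): e=[34,20,2] → #
    (11,7)@(23, 15): e=[10,-4,50] → ·
    (8,8)@(17, 17): e=[46,4,6] → #
    (9,8)@(19, 17): e=[38,-4,22] → ·
    (10,8)@(21, 17): e=[30,-12,38] → ·
    (8,9)@(17, 19): e=[58,-12,10] → ·
  covered (7 px):
    · · · · · · · · · · · ·
    · · · · · · · · · · · ·
    · · · · · · · · · · · ·
    · · · · · · · · · · · ·
    · · · · · · · · · · · ·
    · · · · · · · · · # · ·
    · · · · · · · · · # # ·
    · · · · · · · · # # # ·
    · · · · · · · · # · · ·
    · · · · · · · · · · · ·
    · · · · · · · · · · · ·
    · · · · · · · · · · · ·
T4:
  2·area = 217
  edge (6, 7)→(18, 0): d=(12,-7) top-left  bias=+0
  edge (18, 0)→(13, 21): d=(-5,21) right/bottom  bias=-1
  edge (13, 21)→(6, 7): d=(-7,-14) top-left  bias=+0
    (1,0)@(3, 1): e=[-93,310,0] → ·  [on edge]
    (8,0)@(17, 1): e=[5,16,196] → #
    (9,0)@(19, 1): e=[19,-26,224] → ·
    (6,1)@(13, 3): e=[1,90,126] → #
    (7,1)@(15, 3): e=[15,48,154] → #
    (9,1)@(19, 3): e=[43,-36,210] → ·
    (2,2)@(5, 5): e=[-31,248,0] → ·  [on edge]
    (5,2)@(11, 5): e=[11,122,84] → #
    (8,2)@(17, 5): e=[53,-4,168] → ·
    (3,3)@(7, 7): e=[7,196,14] → #
    (4,3)@(9, 7): e=[21,154,42] → #
    (8,3)@(17, 7): e=[77,-14,154] → ·
    (3,4)@(7, 9): e=[31,186,0] → #  [on edge]
    (4,6)@(9, 13): e=[93,124,0] → #  [on edge]
    (5,8)@(11, 17): e=[155,62,0] → #  [on edge]
    (6,10)@(13, 21): e=[217,0,0] → ·  [on edge]
  covered (29 px):
    · · · · · · · · # · · ·
    · · · · · · # # # · · ·
    · · · · · # # # · · · ·
    · · · # # # # # · · · ·
    · · · # # # # # · · · ·
    · · · · # # # # · · · ·
    · · · · # # # · · · · ·
    · · · · · # # · · · · ·
    · · · · · # # · · · · ·
    · · · · · · # · · · · ·
    · · · · · · · · · · · ·
    · · · · · · · · · · · ·

Final: [4,8,4]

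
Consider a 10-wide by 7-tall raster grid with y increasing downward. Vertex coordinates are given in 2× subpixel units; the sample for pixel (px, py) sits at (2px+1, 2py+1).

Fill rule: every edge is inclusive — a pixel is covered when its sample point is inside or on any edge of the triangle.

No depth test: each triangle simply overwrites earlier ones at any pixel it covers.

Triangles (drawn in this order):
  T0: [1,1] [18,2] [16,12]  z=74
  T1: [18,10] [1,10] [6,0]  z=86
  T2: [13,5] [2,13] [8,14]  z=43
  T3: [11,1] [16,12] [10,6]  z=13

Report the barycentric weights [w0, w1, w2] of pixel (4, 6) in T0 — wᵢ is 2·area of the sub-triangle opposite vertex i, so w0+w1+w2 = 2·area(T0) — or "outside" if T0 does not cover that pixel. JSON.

T0:
  2·area = 172
  edge (1, 1)→(18, 2): d=(17,1) inclusive
  edge (18, 2)→(16, 12): d=(-2,10) inclusive
  edge (16, 12)→(1, 1): d=(-15,-11) inclusive
    (0,0)@(1, 1): e=[0,172,0] → #  [on edge]
    (1,0)@(3, 1): e=[-2,152,22] → ·
    (0,1)@(1, 3): e=[34,168,-30] → ·
    (2,1)@(5, 3): e=[30,128,14] → #
    (3,1)@(7, 3): e=[28,108,36] → #
    (4,1)@(9, 3): e=[26,88,58] → #
    (5,1)@(11, 3): e=[24,68,80] → #
    (6,1)@(13, 3): e=[22,48,102] → #
    (7,1)@(15, 3): e=[20,28,124] → #
    (8,1)@(17, 3): e=[18,8,146] → #
    (9,1)@(19, 3): e=[16,-12,168] → ·
    (2,2)@(5, 5): e=[64,124,-16] → ·
    (8,3)@(17, 7): e=[86,0,86] → #  [on edge]
  covered (21 px):
    # · · · · · · · · ·
    · · # # # # # # # ·
    · · · # # # # # # ·
    · · · · · # # # # ·
    · · · · · · # # · ·
    · · · · · · · # · ·
    · · · · · · · · · ·
T1:
  2·area = 170
  edge (18, 10)→(1, 10): d=(-17,0) inclusive
  edge (1, 10)→(6, 0): d=(5,-10) inclusive
  edge (6, 0)→(18, 10): d=(12,10) inclusive
    (3,0)@(7, 1): e=[153,15,2] → #
    (4,0)@(9, 1): e=[153,35,-18] → ·
    (2,1)@(5, 3): e=[119,5,46] → #
    (4,1)@(9, 3): e=[119,45,6] → #
    (5,1)@(11, 3): e=[119,65,-14] → ·
    (2,2)@(5, 5): e=[85,15,70] → #
    (5,2)@(11, 5): e=[85,75,10] → #
    (6,2)@(13, 5): e=[85,95,-10] → ·
    (1,3)@(3, 7): e=[51,5,114] → #
    (6,3)@(13, 7): e=[51,105,14] → #
    (7,3)@(15, 7): e=[51,125,-6] → ·
    (1,4)@(3, 9): e=[17,15,138] → #
  covered (21 px):
    · · · # · · · · · ·
    · · # # # · · · · ·
    · · # # # # · · · ·
    · # # # # # # · · ·
    · # # # # # # # · ·
    · · · · · · · · · ·
    · · · · · · · · · ·
T2:
  2·area = 59  (B↔C swapped to make it positive)
  edge (13, 5)→(8, 14): d=(-5,9) inclusive
  edge (8, 14)→(2, 13): d=(-6,-1) inclusive
  edge (2, 13)→(13, 5): d=(11,-8) inclusive
    (6,2)@(13, 5): e=[0,59,0] → #  [on edge]
    (7,2)@(15, 5): e=[-18,61,16] → ·
    (5,3)@(11, 7): e=[8,45,6] → #
    (6,3)@(13, 7): e=[-10,47,22] → ·
    (4,4)@(9, 9): e=[16,31,12] → #
    (5,4)@(11, 9): e=[-2,33,28] → ·
    (2,5)@(5, 11): e=[42,15,2] → #
    (3,5)@(7, 11): e=[24,17,18] → #
    (5,5)@(11, 11): e=[-12,21,50] → ·
    (1,6)@(3, 13): e=[50,1,8] → #
    (4,6)@(9, 13): e=[-4,7,56] → ·
  covered (9 px):
    · · · · · · · · · ·
    · · · · · · · · · ·
    · · · · · · # · · ·
    · · · · · # · · · ·
    · · · · # · · · · ·
    · · # # # · · · · ·
    · # # # · · · · · ·
T3:
  2·area = 36
  edge (11, 1)→(16, 12): d=(5,11) inclusive
  edge (16, 12)→(10, 6): d=(-6,-6) inclusive
  edge (10, 6)→(11, 1): d=(1,-5) inclusive
    (2,0)@(5, 1): e=[66,0,-30] → ·  [on edge]
    (5,0)@(11, 1): e=[0,36,0] → #  [on edge]
    (6,0)@(13, 1): e=[-22,48,10] → ·
    (3,1)@(7, 3): e=[54,0,-18] → ·  [on edge]
    (5,1)@(11, 3): e=[10,24,2] → #
    (6,1)@(13, 3): e=[-12,36,12] → ·
    (4,2)@(9, 5): e=[42,0,-6] → ·  [on edge]
    (5,2)@(11, 5): e=[20,12,4] → #
    (6,2)@(13, 5): e=[-2,24,14] → ·
    (5,3)@(11, 7): e=[30,0,6] → #  [on edge]
    (6,3)@(13, 7): e=[8,12,16] → #
    (7,3)@(15, 7): e=[-14,24,26] → ·
    (6,4)@(13, 9): e=[18,0,18] → #  [on edge]
    (4,5)@(9, 11): e=[72,-36,0] → ·  [on edge]
    (7,5)@(15, 11): e=[6,0,30] → #  [on edge]
    (8,6)@(17, 13): e=[-6,0,42] → ·  [on edge]
  covered (7 px):
    · · · · · # · · · ·
    · · · · · # · · · ·
    · · · · · # · · · ·
    · · · · · # # · · ·
    · · · · · · # · · ·
    · · · · · · · # · ·
    · · · · · · · · · ·

Answer: "outside"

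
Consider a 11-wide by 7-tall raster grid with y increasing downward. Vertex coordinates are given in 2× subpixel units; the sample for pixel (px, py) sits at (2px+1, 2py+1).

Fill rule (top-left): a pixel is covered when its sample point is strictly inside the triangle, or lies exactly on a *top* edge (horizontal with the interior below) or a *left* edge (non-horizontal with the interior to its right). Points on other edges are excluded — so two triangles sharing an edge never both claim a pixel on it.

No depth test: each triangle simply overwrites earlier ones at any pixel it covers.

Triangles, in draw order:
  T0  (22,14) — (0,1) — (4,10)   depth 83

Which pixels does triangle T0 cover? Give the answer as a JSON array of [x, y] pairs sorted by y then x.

T0:
  2·area = 146  (B↔C swapped to make it positive)
  edge (22, 14)→(4, 10): d=(-18,-4) top-left  bias=+0
  edge (4, 10)→(0, 1): d=(-4,-9) top-left  bias=+0
  edge (0, 1)→(22, 14): d=(22,13) right/bottom  bias=-1
    (0,1)@(1, 3): e=[114,1,31] → █
    (1,1)@(3, 3): e=[122,19,5] → █
    (2,1)@(5, 3): e=[130,37,-21] → ·
    (0,2)@(1, 5): e=[78,-7,75] → ·
    (1,2)@(3, 5): e=[86,11,49] → █
    (2,2)@(5, 5): e=[94,29,23] → █
    (3,2)@(7, 5): e=[102,47,-3] → ·
    (1,3)@(3, 7): e=[50,3,93] → █
    (3,3)@(7, 7): e=[66,39,41] → █
    (4,3)@(9, 7): e=[74,57,15] → █
    (5,3)@(11, 7): e=[82,75,-11] → ·
    (1,4)@(3, 9): e=[14,-5,137] → ·
  covered (18 px):
    · · · · · · · · · · ·
    █ █ · · · · · · · · ·
    · █ █ · · · · · · · ·
    · █ █ █ █ · · · · · ·
    · · █ █ █ █ █ · · · ·
    · · · · █ █ █ █ · · ·
    · · · · · · · · · █ ·

Final: [[0,1],[1,1],[1,2],[2,2],[1,3],[2,3],[3,3],[4,3],[2,4],[3,4],[4,4],[5,4],[6,4],[4,5],[5,5],[6,5],[7,5],[9,6]]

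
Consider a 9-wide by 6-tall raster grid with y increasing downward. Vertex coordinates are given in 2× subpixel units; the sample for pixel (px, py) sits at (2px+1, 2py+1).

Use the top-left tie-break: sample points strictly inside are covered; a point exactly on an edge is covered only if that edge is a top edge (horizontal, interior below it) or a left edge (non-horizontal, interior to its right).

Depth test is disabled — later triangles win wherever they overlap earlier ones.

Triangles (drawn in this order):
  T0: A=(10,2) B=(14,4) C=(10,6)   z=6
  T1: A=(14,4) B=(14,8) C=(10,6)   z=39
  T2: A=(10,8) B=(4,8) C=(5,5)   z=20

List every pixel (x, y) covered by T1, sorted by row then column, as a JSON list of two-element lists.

T0:
  2·area = 16
  edge (10, 2)→(14, 4): d=(4,2) right/bottom  bias=-1
  edge (14, 4)→(10, 6): d=(-4,2) right/bottom  bias=-1
  edge (10, 6)→(10, 2): d=(0,-4) top-left  bias=+0
    (5,1)@(11, 3): e=[2,10,4] → █
    (6,1)@(13, 3): e=[-2,6,12] → ·
    (5,2)@(11, 5): e=[10,2,4] → █
    (6,2)@(13, 5): e=[6,-2,12] → ·
    (5,3)@(11, 7): e=[18,-6,4] → ·
  covered (2 px):
    · · · · · · · · ·
    · · · · · █ · · ·
    · · · · · █ · · ·
    · · · · · · · · ·
    · · · · · · · · ·
    · · · · · · · · ·
T1:
  2·area = 16
  edge (14, 4)→(14, 8): d=(0,4) right/bottom  bias=-1
  edge (14, 8)→(10, 6): d=(-4,-2) top-left  bias=+0
  edge (10, 6)→(14, 4): d=(4,-2) top-left  bias=+0
    (6,2)@(13, 5): e=[4,10,2] → █
    (7,2)@(15, 5): e=[-4,14,6] → ·
    (6,3)@(13, 7): e=[4,2,10] → █
    (7,3)@(15, 7): e=[-4,6,14] → ·
    (6,4)@(13, 9): e=[4,-6,18] → ·
  covered (2 px):
    · · · · · · · · ·
    · · · · · · · · ·
    · · · · · · █ · ·
    · · · · · · █ · ·
    · · · · · · · · ·
    · · · · · · · · ·
T2:
  2·area = 18
  edge (10, 8)→(4, 8): d=(-6,0) right/bottom  bias=-1
  edge (4, 8)→(5, 5): d=(1,-3) top-left  bias=+0
  edge (5, 5)→(10, 8): d=(5,3) right/bottom  bias=-1
    (2,2)@(5, 5): e=[18,0,0] → ·  [on edge]
    (2,3)@(5, 7): e=[6,2,10] → █
    (3,3)@(7, 7): e=[6,8,4] → █
    (4,3)@(9, 7): e=[6,14,-2] → ·
    (2,4)@(5, 9): e=[-6,4,20] → ·
    (3,4)@(7, 9): e=[-6,10,14] → ·
    (1,5)@(3, 11): e=[-18,0,36] → ·  [on edge]
    (7,5)@(15, 11): e=[-18,36,0] → ·  [on edge]
  covered (2 px):
    · · · · · · · · ·
    · · · · · · · · ·
    · · · · · · · · ·
    · · █ █ · · · · ·
    · · · · · · · · ·
    · · · · · · · · ·

Answer: [[6,2],[6,3]]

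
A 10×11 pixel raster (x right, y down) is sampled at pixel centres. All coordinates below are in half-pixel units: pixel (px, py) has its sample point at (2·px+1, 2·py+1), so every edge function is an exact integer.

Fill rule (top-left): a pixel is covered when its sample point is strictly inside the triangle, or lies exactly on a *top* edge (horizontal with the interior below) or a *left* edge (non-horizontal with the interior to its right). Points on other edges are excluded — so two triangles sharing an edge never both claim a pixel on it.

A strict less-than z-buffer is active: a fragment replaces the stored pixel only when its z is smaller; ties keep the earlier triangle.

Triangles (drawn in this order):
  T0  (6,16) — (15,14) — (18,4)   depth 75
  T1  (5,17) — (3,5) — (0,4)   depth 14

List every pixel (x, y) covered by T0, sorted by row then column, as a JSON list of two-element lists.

T0:
  2·area = 84  (B↔C swapped to make it positive)
  edge (6, 16)→(18, 4): d=(12,-12) top-left  bias=+0
  edge (18, 4)→(15, 14): d=(-3,10) right/bottom  bias=-1
  edge (15, 14)→(6, 16): d=(-9,2) right/bottom  bias=-1
    (9,1)@(19, 3): e=[0,-7,91] → .  [on edge]
    (8,2)@(17, 5): e=[0,7,77] → X  [on edge]
    (9,2)@(19, 5): e=[24,-13,73] → .
    (7,3)@(15, 7): e=[0,21,63] → X  [on edge]
    (9,3)@(19, 7): e=[48,-19,55] → .
    (6,4)@(13, 9): e=[0,35,49] → X  [on edge]
    (8,4)@(17, 9): e=[48,-5,41] → .
    (5,5)@(11, 11): e=[0,49,35] → X  [on edge]
    (8,5)@(17, 11): e=[72,-11,23] → .
    (4,6)@(9, 13): e=[0,63,21] → X  [on edge]
    (8,6)@(17, 13): e=[96,-17,5] → .
    (3,7)@(7, 15): e=[0,77,7] → X  [on edge]
    (2,8)@(5, 17): e=[0,91,-7] → .  [on edge]
    (1,9)@(3, 19): e=[0,105,-21] → .  [on edge]
    (0,10)@(1, 21): e=[0,119,-35] → .  [on edge]
  covered (14 px):
    . . . . . . . . . .
    . . . . . . . . . .
    . . . . . . . . X .
    . . . . . . . X X .
    . . . . . . X X . .
    . . . . . X X X . .
    . . . . X X X X . .
    . . . X X . . . . .
    . . . . . . . . . .
    . . . . . . . . . .
    . . . . . . . . . .
T1:
  2·area = 34  (B↔C swapped to make it positive)
  edge (5, 17)→(0, 4): d=(-5,-13) top-left  bias=+0
  edge (0, 4)→(3, 5): d=(3,1) right/bottom  bias=-1
  edge (3, 5)→(5, 17): d=(2,12) right/bottom  bias=-1
    (0,2)@(1, 5): e=[8,2,24] → X
    (1,2)@(3, 5): e=[34,0,0] → .  [on edge]
    (0,3)@(1, 7): e=[-2,8,28] → .
    (1,3)@(3, 7): e=[24,6,4] → X
    (2,3)@(5, 7): e=[50,4,-20] → .
    (4,3)@(9, 7): e=[102,0,-68] → .  [on edge]
    (1,4)@(3, 9): e=[14,12,8] → X
    (2,4)@(5, 9): e=[40,10,-16] → .
    (7,4)@(15, 9): e=[170,0,-136] → .  [on edge]
    (1,5)@(3, 11): e=[4,18,12] → X
    (2,5)@(5, 11): e=[30,16,-12] → .
    (1,6)@(3, 13): e=[-6,24,16] → .
    (2,8)@(5, 17): e=[0,34,0] → .  [on edge]
  covered (4 px):
    . . . . . . . . . .
    . . . . . . . . . .
    X . . . . . . . . .
    . X . . . . . . . .
    . X . . . . . . . .
    . X . . . . . . . .
    . . . . . . . . . .
    . . . . . . . . . .
    . . . . . . . . . .
    . . . . . . . . . .
    . . . . . . . . . .

Result: [[8,2],[7,3],[8,3],[6,4],[7,4],[5,5],[6,5],[7,5],[4,6],[5,6],[6,6],[7,6],[3,7],[4,7]]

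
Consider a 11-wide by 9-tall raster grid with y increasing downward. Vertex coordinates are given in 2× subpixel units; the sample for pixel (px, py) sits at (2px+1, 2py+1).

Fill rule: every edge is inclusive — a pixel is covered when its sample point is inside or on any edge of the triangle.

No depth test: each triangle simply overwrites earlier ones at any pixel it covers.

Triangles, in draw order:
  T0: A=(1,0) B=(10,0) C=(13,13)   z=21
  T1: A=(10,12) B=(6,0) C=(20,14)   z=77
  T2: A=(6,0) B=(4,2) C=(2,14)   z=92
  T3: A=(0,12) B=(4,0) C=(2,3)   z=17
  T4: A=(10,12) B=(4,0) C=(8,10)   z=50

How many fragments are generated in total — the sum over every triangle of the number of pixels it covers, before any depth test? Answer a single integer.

T0:
  2·area = 117
  edge (1, 0)→(10, 0): d=(9,0) inclusive
  edge (10, 0)→(13, 13): d=(3,13) inclusive
  edge (13, 13)→(1, 0): d=(-12,-13) inclusive
    (1,0)@(3, 1): e=[9,94,14] → #
    (2,0)@(5, 1): e=[9,68,40] → #
    (3,0)@(7, 1): e=[9,42,66] → #
    (4,0)@(9, 1): e=[9,16,92] → #
    (5,0)@(11, 1): e=[9,-10,118] → ·
    (1,1)@(3, 3): e=[27,100,-10] → ·
    (2,1)@(5, 3): e=[27,74,16] → #
    (5,1)@(11, 3): e=[27,-4,94] → ·
    (2,2)@(5, 5): e=[45,80,-8] → ·
    (3,2)@(7, 5): e=[45,54,18] → #
    (5,2)@(11, 5): e=[45,2,70] → #
    (6,2)@(13, 5): e=[45,-24,96] → ·
    (6,6)@(13, 13): e=[117,0,0] → #  [on edge]
  covered (14 px):
    · # # # # · · · · · ·
    · · # # # · · · · · ·
    · · · # # # · · · · ·
    · · · · # # · · · · ·
    · · · · · # · · · · ·
    · · · · · · · · · · ·
    · · · · · · # · · · ·
    · · · · · · · · · · ·
    · · · · · · · · · · ·
T1:
  2·area = 112
  edge (10, 12)→(6, 0): d=(-4,-12) inclusive
  edge (6, 0)→(20, 14): d=(14,14) inclusive
  edge (20, 14)→(10, 12): d=(-10,-2) inclusive
    (3,0)@(7, 1): e=[8,0,104] → #  [on edge]
    (4,0)@(9, 1): e=[32,-28,108] → ·
    (3,1)@(7, 3): e=[0,28,84] → #  [on edge]
    (4,1)@(9, 3): e=[24,0,88] → #  [on edge]
    (5,1)@(11, 3): e=[48,-28,92] → ·
    (3,2)@(7, 5): e=[-8,56,64] → ·
    (4,2)@(9, 5): e=[16,28,68] → #
    (5,2)@(11, 5): e=[40,0,72] → #  [on edge]
    (6,2)@(13, 5): e=[64,-28,76] → ·
    (4,3)@(9, 7): e=[8,56,48] → #
    (6,3)@(13, 7): e=[56,0,56] → #  [on edge]
    (7,3)@(15, 7): e=[80,-28,60] → ·
    (4,4)@(9, 9): e=[0,84,28] → #  [on edge]
    (7,4)@(15, 9): e=[72,0,40] → #  [on edge]
    (2,5)@(5, 11): e=[-56,168,0] → ·  [on edge]
    (8,5)@(17, 11): e=[88,0,24] → #  [on edge]
    (7,6)@(15, 13): e=[56,56,0] → #  [on edge]
    (9,6)@(19, 13): e=[104,0,8] → #  [on edge]
    (5,7)@(11, 15): e=[0,140,-28] → ·  [on edge]
    (10,7)@(21, 15): e=[120,0,-8] → ·  [on edge]
  covered (19 px):
    · · · # · · · · · · ·
    · · · # # · · · · · ·
    · · · · # # · · · · ·
    · · · · # # # · · · ·
    · · · · # # # # · · ·
    · · · · · # # # # · ·
    · · · · · · · # # # ·
    · · · · · · · · · · ·
    · · · · · · · · · · ·
T2:
  2·area = 20  (B↔C swapped to make it positive)
  edge (6, 0)→(2, 14): d=(-4,14) inclusive
  edge (2, 14)→(4, 2): d=(2,-12) inclusive
  edge (4, 2)→(6, 0): d=(2,-2) inclusive
    (2,0)@(5, 1): e=[10,10,0] → #  [on edge]
    (3,0)@(7, 1): e=[-18,34,4] → ·
    (1,1)@(3, 3): e=[30,-10,0] → ·  [on edge]
    (2,1)@(5, 3): e=[2,14,4] → #
    (3,1)@(7, 3): e=[-26,38,8] → ·
    (0,2)@(1, 5): e=[50,-30,0] → ·  [on edge]
    (2,2)@(5, 5): e=[-6,18,8] → ·
    (1,4)@(3, 9): e=[6,2,12] → #
    (2,4)@(5, 9): e=[-22,26,16] → ·
    (1,5)@(3, 11): e=[-2,6,16] → ·
  covered (3 px):
    · · # · · · · · · · ·
    · · # · · · · · · · ·
    · · · · · · · · · · ·
    · · · · · · · · · · ·
    · # · · · · · · · · ·
    · · · · · · · · · · ·
    · · · · · · · · · · ·
    · · · · · · · · · · ·
    · · · · · · · · · · ·
T3:
  2·area = 12  (B↔C swapped to make it positive)
  edge (0, 12)→(2, 3): d=(2,-9) inclusive
  edge (2, 3)→(4, 0): d=(2,-3) inclusive
  edge (4, 0)→(0, 12): d=(-4,12) inclusive
    (1,1)@(3, 3): e=[9,3,0] → #  [on edge]
    (2,1)@(5, 3): e=[27,9,-24] → ·
    (1,2)@(3, 5): e=[13,7,-8] → ·
    (0,4)@(1, 9): e=[3,9,0] → #  [on edge]
    (1,4)@(3, 9): e=[21,15,-24] → ·
    (0,5)@(1, 11): e=[7,13,-8] → ·
  covered (2 px):
    · · · · · · · · · · ·
    · # · · · · · · · · ·
    · · · · · · · · · · ·
    · · · · · · · · · · ·
    # · · · · · · · · · ·
    · · · · · · · · · · ·
    · · · · · · · · · · ·
    · · · · · · · · · · ·
    · · · · · · · · · · ·
T4:
  2·area = 12  (B↔C swapped to make it positive)
  edge (10, 12)→(8, 10): d=(-2,-2) inclusive
  edge (8, 10)→(4, 0): d=(-4,-10) inclusive
  edge (4, 0)→(10, 12): d=(6,12) inclusive
    (0,1)@(1, 3): e=[0,-42,54] → ·  [on edge]
    (1,2)@(3, 5): e=[0,-30,42] → ·  [on edge]
    (2,3)@(5, 7): e=[0,-18,30] → ·  [on edge]
    (3,3)@(7, 7): e=[4,2,6] → #
    (4,3)@(9, 7): e=[8,22,-18] → ·
    (3,4)@(7, 9): e=[0,-6,18] → ·  [on edge]
    (4,5)@(9, 11): e=[0,6,6] → #  [on edge]
    (5,5)@(11, 11): e=[4,26,-18] → ·
    (4,6)@(9, 13): e=[-4,-2,18] → ·
    (5,6)@(11, 13): e=[0,18,-6] → ·  [on edge]
    (6,7)@(13, 15): e=[0,30,-18] → ·  [on edge]
    (7,8)@(15, 17): e=[0,42,-30] → ·  [on edge]
  covered (2 px):
    · · · · · · · · · · ·
    · · · · · · · · · · ·
    · · · · · · · · · · ·
    · · · # · · · · · · ·
    · · · · · · · · · · ·
    · · · · # · · · · · ·
    · · · · · · · · · · ·
    · · · · · · · · · · ·
    · · · · · · · · · · ·

Result: 40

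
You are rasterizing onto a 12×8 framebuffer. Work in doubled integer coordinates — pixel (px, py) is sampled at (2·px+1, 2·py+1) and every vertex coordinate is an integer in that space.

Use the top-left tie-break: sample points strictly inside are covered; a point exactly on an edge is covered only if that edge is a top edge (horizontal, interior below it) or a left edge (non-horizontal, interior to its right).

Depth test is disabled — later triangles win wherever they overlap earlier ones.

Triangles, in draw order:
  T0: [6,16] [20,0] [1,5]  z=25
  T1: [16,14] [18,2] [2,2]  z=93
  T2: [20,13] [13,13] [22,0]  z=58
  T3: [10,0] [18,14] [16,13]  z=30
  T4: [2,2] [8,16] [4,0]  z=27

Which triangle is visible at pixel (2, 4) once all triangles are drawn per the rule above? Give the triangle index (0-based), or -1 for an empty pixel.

T0:
  2·area = 234  (B↔C swapped to make it positive)
  edge (6, 16)→(1, 5): d=(-5,-11) top-left  bias=+0
  edge (1, 5)→(20, 0): d=(19,-5) top-left  bias=+0
  edge (20, 0)→(6, 16): d=(-14,16) right/bottom  bias=-1
    (8,0)@(17, 1): e=[196,4,34] → █
    (9,0)@(19, 1): e=[218,14,2] → █
    (10,0)@(21, 1): e=[240,24,-30] → ·
    (4,1)@(9, 3): e=[98,2,134] → █
    (5,1)@(11, 3): e=[120,12,102] → █
    (6,1)@(13, 3): e=[142,22,70] → █
    (7,1)@(15, 3): e=[164,32,38] → █
    (9,1)@(19, 3): e=[208,52,-26] → ·
    (0,2)@(1, 5): e=[0,0,234] → █  [on edge]
    (1,2)@(3, 5): e=[22,10,202] → █
    (2,2)@(5, 5): e=[44,20,170] → █
    (3,2)@(7, 5): e=[66,30,138] → █
  covered (31 px):
    · · · · · · · · █ █ · ·
    · · · · █ █ █ █ █ · · ·
    █ █ █ █ █ █ █ █ · · · ·
    · █ █ █ █ █ █ · · · · ·
    · █ █ █ █ █ · · · · · ·
    · · █ █ █ · · · · · · ·
    · · █ █ · · · · · · · ·
    · · · · · · · · · · · ·
T1:
  2·area = 192  (B↔C swapped to make it positive)
  edge (16, 14)→(2, 2): d=(-14,-12) top-left  bias=+0
  edge (2, 2)→(18, 2): d=(16,0) top-left  bias=+0
  edge (18, 2)→(16, 14): d=(-2,12) right/bottom  bias=-1
    (2,1)@(5, 3): e=[22,16,154] → █
    (3,1)@(7, 3): e=[46,16,130] → █
    (4,1)@(9, 3): e=[70,16,106] → █
    (5,1)@(11, 3): e=[94,16,82] → █
    (6,1)@(13, 3): e=[118,16,58] → █
    (7,1)@(15, 3): e=[142,16,34] → █
    (8,1)@(17, 3): e=[166,16,10] → █
    (9,1)@(19, 3): e=[190,16,-14] → ·
    (2,2)@(5, 5): e=[-6,48,150] → ·
    (3,2)@(7, 5): e=[18,48,126] → █
    (9,2)@(19, 5): e=[162,48,-18] → ·
    (3,3)@(7, 7): e=[-10,80,122] → ·
  covered (24 px):
    · · · · · · · · · · · ·
    · · █ █ █ █ █ █ █ · · ·
    · · · █ █ █ █ █ █ · · ·
    · · · · █ █ █ █ █ · · ·
    · · · · · █ █ █ · · · ·
    · · · · · · █ █ · · · ·
    · · · · · · · █ · · · ·
    · · · · · · · · · · · ·
T2:
  2·area = 91
  edge (20, 13)→(13, 13): d=(-7,0) right/bottom  bias=-1
  edge (13, 13)→(22, 0): d=(9,-13) top-left  bias=+0
  edge (22, 0)→(20, 13): d=(-2,13) right/bottom  bias=-1
    (10,1)@(21, 3): e=[70,14,7] → █
    (11,1)@(23, 3): e=[70,40,-19] → ·
    (9,2)@(19, 5): e=[56,6,29] → █
    (11,2)@(23, 5): e=[56,58,-23] → ·
    (9,3)@(19, 7): e=[42,24,25] → █
    (10,3)@(21, 7): e=[42,50,-1] → ·
    (8,4)@(17, 9): e=[28,16,47] → █
    (10,4)@(21, 9): e=[28,68,-5] → ·
    (7,5)@(15, 11): e=[14,8,69] → █
    (10,5)@(21, 11): e=[14,86,-9] → ·
    (0,6)@(1, 13): e=[0,-156,247] → ·  [on edge]
    (1,6)@(3, 13): e=[0,-130,221] → ·  [on edge]
    (2,6)@(5, 13): e=[0,-104,195] → ·  [on edge]
    (3,6)@(7, 13): e=[0,-78,169] → ·  [on edge]
    (4,6)@(9, 13): e=[0,-52,143] → ·  [on edge]
    (5,6)@(11, 13): e=[0,-26,117] → ·  [on edge]
    (6,6)@(13, 13): e=[0,0,91] → ·  [on edge]
    (7,6)@(15, 13): e=[0,26,65] → ·  [on edge]
    (8,6)@(17, 13): e=[0,52,39] → ·  [on edge]
    (9,6)@(19, 13): e=[0,78,13] → ·  [on edge]
    (10,6)@(21, 13): e=[0,104,-13] → ·  [on edge]
    (11,6)@(23, 13): e=[0,130,-39] → ·  [on edge]
  covered (9 px):
    · · · · · · · · · · · ·
    · · · · · · · · · · █ ·
    · · · · · · · · · █ █ ·
    · · · · · · · · · █ · ·
    · · · · · · · · █ █ · ·
    · · · · · · · █ █ █ · ·
    · · · · · · · · · · · ·
    · · · · · · · · · · · ·
T3:
  2·area = 20
  edge (10, 0)→(18, 14): d=(8,14) right/bottom  bias=-1
  edge (18, 14)→(16, 13): d=(-2,-1) top-left  bias=+0
  edge (16, 13)→(10, 0): d=(-6,-13) top-left  bias=+0
    (7,4)@(15, 9): e=[2,7,11] → █
    (8,4)@(17, 9): e=[-26,9,37] → ·
    (7,5)@(15, 11): e=[18,3,-1] → ·
    (8,6)@(17, 13): e=[6,1,13] → █
    (9,6)@(19, 13): e=[-22,3,39] → ·
    (8,7)@(17, 15): e=[22,-3,1] → ·
  covered (2 px):
    · · · · · · · · · · · ·
    · · · · · · · · · · · ·
    · · · · · · · · · · · ·
    · · · · · · · · · · · ·
    · · · · · · · █ · · · ·
    · · · · · · · · · · · ·
    · · · · · · · · █ · · ·
    · · · · · · · · · · · ·
T4:
  2·area = 40  (B↔C swapped to make it positive)
  edge (2, 2)→(4, 0): d=(2,-2) top-left  bias=+0
  edge (4, 0)→(8, 16): d=(4,16) right/bottom  bias=-1
  edge (8, 16)→(2, 2): d=(-6,-14) top-left  bias=+0
    (1,0)@(3, 1): e=[0,20,20] → █  [on edge]
    (2,0)@(5, 1): e=[4,-12,48] → ·
    (0,1)@(1, 3): e=[0,60,-20] → ·  [on edge]
    (1,1)@(3, 3): e=[4,28,8] → █
    (2,1)@(5, 3): e=[8,-4,36] → ·
    (1,2)@(3, 5): e=[8,36,-4] → ·
    (2,2)@(5, 5): e=[12,4,24] → █
    (3,2)@(7, 5): e=[16,-28,52] → ·
    (2,3)@(5, 7): e=[16,12,12] → █
    (3,3)@(7, 7): e=[20,-20,40] → ·
    (2,4)@(5, 9): e=[20,20,0] → █  [on edge]
    (3,4)@(7, 9): e=[24,-12,28] → ·
  covered (6 px):
    · █ · · · · · · · · · ·
    · █ · · · · · · · · · ·
    · · █ · · · · · · · · ·
    · · █ · · · · · · · · ·
    · · █ · · · · · · · · ·
    · · · · · · · · · · · ·
    · · · █ · · · · · · · ·
    · · · · · · · · · · · ·

Z-buffer (winner per pixel, '.' = empty):
  . 4 . . . . . . 0 0 . .
  . 4 1 1 1 1 1 1 1 . 2 .
  0 0 4 1 1 1 1 1 1 2 2 .
  . 0 4 0 1 1 1 1 1 2 . .
  . 0 4 0 0 1 1 3 2 2 . .
  . . 0 0 0 . 1 2 2 2 . .
  . . 0 4 . . . 1 3 . . .
  . . . . . . . . . . . .

Answer: 4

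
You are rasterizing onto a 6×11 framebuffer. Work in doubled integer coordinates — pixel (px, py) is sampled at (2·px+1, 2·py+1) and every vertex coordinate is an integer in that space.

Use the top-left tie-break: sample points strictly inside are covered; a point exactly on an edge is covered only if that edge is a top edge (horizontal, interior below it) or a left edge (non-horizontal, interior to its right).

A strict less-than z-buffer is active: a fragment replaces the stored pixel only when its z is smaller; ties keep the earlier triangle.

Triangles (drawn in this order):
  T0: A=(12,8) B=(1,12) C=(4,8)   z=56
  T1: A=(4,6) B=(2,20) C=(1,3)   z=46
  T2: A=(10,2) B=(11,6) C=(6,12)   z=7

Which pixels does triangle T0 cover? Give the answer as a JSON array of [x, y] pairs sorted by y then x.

T0:
  2·area = 32
  edge (12, 8)→(1, 12): d=(-11,4) right/bottom  bias=-1
  edge (1, 12)→(4, 8): d=(3,-4) top-left  bias=+0
  edge (4, 8)→(12, 8): d=(8,0) top-left  bias=+0
    (2,4)@(5, 9): e=[17,7,8] → █
    (3,4)@(7, 9): e=[9,15,8] → █
    (4,4)@(9, 9): e=[1,23,8] → █
    (5,4)@(11, 9): e=[-7,31,8] → ·
    (1,5)@(3, 11): e=[3,5,24] → █
    (2,5)@(5, 11): e=[-5,13,24] → ·
    (3,5)@(7, 11): e=[-13,21,24] → ·
    (4,5)@(9, 11): e=[-21,29,24] → ·
    (1,6)@(3, 13): e=[-19,11,40] → ·
  covered (4 px):
    · · · · · ·
    · · · · · ·
    · · · · · ·
    · · · · · ·
    · · █ █ █ ·
    · █ · · · ·
    · · · · · ·
    · · · · · ·
    · · · · · ·
    · · · · · ·
    · · · · · ·
T1:
  2·area = 48
  edge (4, 6)→(2, 20): d=(-2,14) right/bottom  bias=-1
  edge (2, 20)→(1, 3): d=(-1,-17) top-left  bias=+0
  edge (1, 3)→(4, 6): d=(3,3) right/bottom  bias=-1
    (0,1)@(1, 3): e=[48,0,0] → ·  [on edge]
    (1,2)@(3, 5): e=[16,32,0] → ·  [on edge]
    (1,3)@(3, 7): e=[12,30,6] → █
    (2,3)@(5, 7): e=[-16,64,0] → ·  [on edge]
    (1,4)@(3, 9): e=[8,28,12] → █
    (2,4)@(5, 9): e=[-20,62,6] → ·
    (3,4)@(7, 9): e=[-48,96,0] → ·  [on edge]
    (1,5)@(3, 11): e=[4,26,18] → █
    (2,5)@(5, 11): e=[-24,60,12] → ·
    (4,5)@(9, 11): e=[-80,128,0] → ·  [on edge]
    (1,6)@(3, 13): e=[0,24,24] → ·  [on edge]
    (5,6)@(11, 13): e=[-112,160,0] → ·  [on edge]
  covered (3 px):
    · · · · · ·
    · · · · · ·
    · · · · · ·
    · █ · · · ·
    · █ · · · ·
    · █ · · · ·
    · · · · · ·
    · · · · · ·
    · · · · · ·
    · · · · · ·
    · · · · · ·
T2:
  2·area = 26
  edge (10, 2)→(11, 6): d=(1,4) right/bottom  bias=-1
  edge (11, 6)→(6, 12): d=(-5,6) right/bottom  bias=-1
  edge (6, 12)→(10, 2): d=(4,-10) top-left  bias=+0
    (4,2)@(9, 5): e=[7,17,2] → █
    (5,2)@(11, 5): e=[-1,5,22] → ·
    (4,3)@(9, 7): e=[9,7,10] → █
    (5,3)@(11, 7): e=[1,-5,30] → ·
    (4,4)@(9, 9): e=[11,-3,18] → ·
  covered (2 px):
    · · · · · ·
    · · · · · ·
    · · · · █ ·
    · · · · █ ·
    · · · · · ·
    · · · · · ·
    · · · · · ·
    · · · · · ·
    · · · · · ·
    · · · · · ·
    · · · · · ·

Result: [[2,4],[3,4],[4,4],[1,5]]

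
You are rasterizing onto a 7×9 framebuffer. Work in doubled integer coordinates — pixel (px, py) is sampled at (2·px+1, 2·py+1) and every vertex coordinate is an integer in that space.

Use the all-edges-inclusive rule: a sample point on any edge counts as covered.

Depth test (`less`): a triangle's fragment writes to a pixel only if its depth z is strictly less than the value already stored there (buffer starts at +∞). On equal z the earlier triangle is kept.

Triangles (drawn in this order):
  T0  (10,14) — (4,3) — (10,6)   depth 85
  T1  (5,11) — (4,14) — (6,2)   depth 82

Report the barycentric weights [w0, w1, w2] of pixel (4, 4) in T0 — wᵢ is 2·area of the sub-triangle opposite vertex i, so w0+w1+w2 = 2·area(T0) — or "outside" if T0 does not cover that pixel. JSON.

T0:
  2·area = 48
  edge (10, 14)→(4, 3): d=(-6,-11) inclusive
  edge (4, 3)→(10, 6): d=(6,3) inclusive
  edge (10, 6)→(10, 14): d=(0,8) inclusive
    (3,2)@(7, 5): e=[21,3,24] → #
    (4,2)@(9, 5): e=[43,-3,8] → ·
    (3,3)@(7, 7): e=[9,15,24] → #
    (4,3)@(9, 7): e=[31,9,8] → #
    (5,3)@(11, 7): e=[53,3,-8] → ·
    (3,4)@(7, 9): e=[-3,27,24] → ·
    (4,4)@(9, 9): e=[19,21,8] → #
    (5,4)@(11, 9): e=[41,15,-8] → ·
    (4,5)@(9, 11): e=[7,33,8] → #
    (5,5)@(11, 11): e=[29,27,-8] → ·
    (4,6)@(9, 13): e=[-5,45,8] → ·
  covered (5 px):
    · · · · · · ·
    · · · · · · ·
    · · · # · · ·
    · · · # # · ·
    · · · · # · ·
    · · · · # · ·
    · · · · · · ·
    · · · · · · ·
    · · · · · · ·
T1:
  2·area = 6
  edge (5, 11)→(4, 14): d=(-1,3) inclusive
  edge (4, 14)→(6, 2): d=(2,-12) inclusive
  edge (6, 2)→(5, 11): d=(-1,9) inclusive
    (3,2)@(7, 5): e=[0,18,-12] → ·  [on edge]
    (2,4)@(5, 9): e=[2,2,2] → #
    (3,4)@(7, 9): e=[-4,26,-16] → ·
    (2,5)@(5, 11): e=[0,6,0] → #  [on edge]
    (3,5)@(7, 11): e=[-6,30,-18] → ·
    (2,6)@(5, 13): e=[-2,10,-2] → ·
    (1,8)@(3, 17): e=[0,-6,12] → ·  [on edge]
  covered (2 px):
    · · · · · · ·
    · · · · · · ·
    · · · · · · ·
    · · · · · · ·
    · · # · · · ·
    · · # · · · ·
    · · · · · · ·
    · · · · · · ·
    · · · · · · ·

Final: [21,8,19]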